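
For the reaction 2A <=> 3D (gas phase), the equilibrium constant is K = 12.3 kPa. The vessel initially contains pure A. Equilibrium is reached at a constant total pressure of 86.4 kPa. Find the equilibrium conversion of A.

Basis: 1 mol A initially; let X = conversion of A. Extent ξ = 0.5X.
Moles: n_A = 1 − X; n_D = 1.5X.
Summing: n_T = 1 + 0.5X.
With p_i = (n_i/n_T)P, K = p_D^3 / (p_A^2).
Equating to 12.3 kPa and solving on 0 < X < 1: X = 0.290.

X = 0.290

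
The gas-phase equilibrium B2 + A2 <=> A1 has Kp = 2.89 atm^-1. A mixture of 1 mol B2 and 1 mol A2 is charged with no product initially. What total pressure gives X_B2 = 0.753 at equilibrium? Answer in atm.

P = 5.33 atm

Let X = conversion of B2 (basis 1 mol B2); extent of reaction ξ = X.
At extent ξ: n_B2 = 1 − X; n_A2 = 1 − X; n_A1 = X.
Total moles n_T = 2 − X.
Kp = p_A1 / (p_B2 p_A2) with p_i = (n_i/n_T)·P.
At X = 0.753: the mole-fraction product g(X) = Π y_i^ν_i = 15.39. Since Kp = g(X)·P^{-1}, P = (g/Kp)^(1/1) = (15.39/2.89)^(1/1) = 5.33 atm.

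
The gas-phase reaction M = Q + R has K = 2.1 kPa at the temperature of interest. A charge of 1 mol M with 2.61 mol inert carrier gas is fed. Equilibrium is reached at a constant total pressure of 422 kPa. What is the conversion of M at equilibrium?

Take 1 mol M as basis and let X be its fractional conversion, so ξ = X.
At extent ξ: n_M = 1 − X; n_Q = X; n_R = X; n_I = 2.61 (inert).
Summing: n_T = 3.61 + X.
y_i = n_i/n_T, p_i = y_i·P. K = p_Q p_R / (p_M).
Substituting and setting equal to 2.1 kPa gives a polynomial in X; the root in (0,1) is X = 0.127.

X = 0.127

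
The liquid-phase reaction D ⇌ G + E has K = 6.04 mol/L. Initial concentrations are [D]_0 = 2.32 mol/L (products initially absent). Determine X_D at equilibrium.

X = 0.771

Let X = conversion of D; extent ξ = 2.32·X mol/L.
Concentrations: [D] = 2.32 − 2.32X; [G] = 2.32X; [E] = 2.32X.
K = [G] [E] / ([D]).
Setting equal to 6.04 and solving for X on (0,1) gives X = 0.771.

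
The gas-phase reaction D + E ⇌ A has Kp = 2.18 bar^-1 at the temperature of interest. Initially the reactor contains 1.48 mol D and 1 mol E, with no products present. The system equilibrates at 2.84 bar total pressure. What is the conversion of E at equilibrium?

X = 0.727

Take 1 mol E as basis and let X be its fractional conversion, so ξ = X.
Species balance: n_D = 1.48 − X; n_E = 1 − X; n_A = X.
Summing: n_T = 2.48 − X.
y_i = n_i/n_T, p_i = y_i·P. Kp = p_A / (p_D p_E).
Substituting and setting equal to 2.18 bar^-1 gives a polynomial in X; the root in (0,1) is X = 0.727.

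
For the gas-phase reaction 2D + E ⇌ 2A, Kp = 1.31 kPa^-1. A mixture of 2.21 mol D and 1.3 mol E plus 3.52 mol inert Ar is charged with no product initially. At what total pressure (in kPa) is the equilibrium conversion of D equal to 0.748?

P = 88.1 kPa

Take 2.21 mol D as basis and let X be its fractional conversion, so ξ = 1.1X.
Mole table: n_D = 2.21 − 2.21X; n_E = 1.3 − 1.1X; n_A = 2.21X; n_I = 3.52 (inert).
Total moles n_T = 7.03 − 1.1X.
Kp = p_A^2 / (p_D^2 p_E) with p_i = (n_i/n_T)·P.
At X = 0.748: the mole-fraction product g(X) = Π y_i^ν_i = 115.4. Since Kp = g(X)·P^{-1}, P = (g/Kp)^(1/1) = (115.4/1.31)^(1/1) = 88.1 kPa.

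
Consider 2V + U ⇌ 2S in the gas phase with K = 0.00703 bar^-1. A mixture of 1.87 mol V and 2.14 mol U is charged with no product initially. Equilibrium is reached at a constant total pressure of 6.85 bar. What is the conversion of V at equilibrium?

X = 0.136

Basis: 1.87 mol V initially; let X = conversion of V. Extent ξ = 0.935X.
Mole table: n_V = 1.87 − 1.87X; n_U = 2.14 − 0.935X; n_S = 1.87X.
Summing: n_T = 4.01 − 0.935X.
Mole fractions y_i = n_i/n_T; K = p_S^2 / (p_V^2 p_U) with p_i = y_i·P.
Substituting and setting equal to 0.00703 bar^-1 gives a polynomial in X; the root in (0,1) is X = 0.136.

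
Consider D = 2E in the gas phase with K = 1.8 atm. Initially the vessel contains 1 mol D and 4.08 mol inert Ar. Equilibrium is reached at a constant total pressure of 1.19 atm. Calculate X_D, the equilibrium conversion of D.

Basis: 1 mol D initially; let X = conversion of D. Extent ξ = X.
Species balance: n_D = 1 − X; n_E = 2X; n_I = 4.08 (inert).
n_T = Σnᵢ = 5.08 + X.
Mole fractions y_i = n_i/n_T; K = p_E^2 / (p_D) with p_i = y_i·P.
Setting this equal to 1.8 atm and taking the physical root (0 < X < 1) gives X = 0.747.

X = 0.747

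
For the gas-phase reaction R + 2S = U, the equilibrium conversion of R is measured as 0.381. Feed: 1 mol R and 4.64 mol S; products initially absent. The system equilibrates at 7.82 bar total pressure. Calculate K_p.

Basis: 1 mol R initially; let X = conversion of R. Extent ξ = X.
Moles: n_R = 1 − X; n_S = 4.64 − 2X; n_U = X.
Total moles n_T = 5.64 − 2X.
At X = 0.381: n_R = 0.619, n_S = 3.88, n_U = 0.381, n_T = 4.88.
p_i = (n_i/n_T)·P. K_p = p_U / (p_R p_S^2) = 0.0159 bar^-2.

K_p = 0.0159 bar^-2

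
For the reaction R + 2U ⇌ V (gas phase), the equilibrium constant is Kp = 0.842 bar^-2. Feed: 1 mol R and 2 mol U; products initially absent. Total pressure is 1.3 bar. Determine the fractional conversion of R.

X = 0.321

Take 1 mol R as basis and let X be its fractional conversion, so ξ = X.
Mole table: n_R = 1 − X; n_U = 2 − 2X; n_V = X.
n_T = Σnᵢ = 3 − 2X.
With p_i = (n_i/n_T)P, Kp = p_V / (p_R p_U^2).
Equating to 0.842 bar^-2 and solving on 0 < X < 1: X = 0.321.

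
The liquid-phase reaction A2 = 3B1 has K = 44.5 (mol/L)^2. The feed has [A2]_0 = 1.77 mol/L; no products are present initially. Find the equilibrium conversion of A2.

Let X = conversion of A2; extent ξ = 1.77·X mol/L.
Concentrations: [A2] = 1.77 − 1.77X; [B1] = 5.31X.
K = [B1]^3 / ([A2]).
This equals 44.5 at X = 0.597 (the root in 0 < X < 1).

X = 0.597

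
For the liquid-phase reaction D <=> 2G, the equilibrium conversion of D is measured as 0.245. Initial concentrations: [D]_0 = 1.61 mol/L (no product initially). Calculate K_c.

K_c = 0.512 mol/L

Let X = conversion of D.
Concentrations: [D] = 1.61 − 1.61X; [G] = 3.22X.
At X = 0.245: [D] = 1.22, [G] = 0.789.
K_c = [G]^2 / ([D]) = 0.512 mol/L.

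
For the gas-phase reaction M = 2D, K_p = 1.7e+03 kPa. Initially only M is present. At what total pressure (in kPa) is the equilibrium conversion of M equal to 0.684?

Let X = conversion of M (basis 1 mol M); extent of reaction ξ = X.
Mole table: n_M = 1 − X; n_D = 2X.
n_T = Σnᵢ = 1 + X.
K_p = p_D^2 / (p_M) with p_i = (n_i/n_T)·P.
At X = 0.684: the mole-fraction product g(X) = Π y_i^ν_i = 3.517. Since K_p = g(X)·P^{1}, P = (K_p/g)^(1/1) = (1.7e+03/3.517)^(1/1) = 483 kPa.

P = 483 kPa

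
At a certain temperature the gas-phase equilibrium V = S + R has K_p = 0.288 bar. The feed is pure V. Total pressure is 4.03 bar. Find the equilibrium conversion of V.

Basis: 1 mol V initially; let X = conversion of V. Extent ξ = X.
Mole table: n_V = 1 − X; n_S = X; n_R = X.
n_T = Σnᵢ = 1 + X.
y_i = n_i/n_T, p_i = y_i·P. K_p = p_S p_R / (p_V).
Equating to 0.288 bar and solving on 0 < X < 1: X = 0.258.

X = 0.258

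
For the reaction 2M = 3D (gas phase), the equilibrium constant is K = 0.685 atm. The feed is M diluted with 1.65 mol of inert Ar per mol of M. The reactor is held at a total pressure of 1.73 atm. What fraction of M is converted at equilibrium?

Basis: 1 mol M initially; let X = conversion of M. Extent ξ = 0.5X.
Mole table: n_M = 1 − X; n_D = 1.5X; n_I = 1.65 (inert).
Total moles n_T = 2.65 + 0.5X.
y_i = n_i/n_T, p_i = y_i·P. K = p_D^3 / (p_M^2).
Substituting and setting equal to 0.685 atm gives a polynomial in X; the root in (0,1) is X = 0.461.

X = 0.461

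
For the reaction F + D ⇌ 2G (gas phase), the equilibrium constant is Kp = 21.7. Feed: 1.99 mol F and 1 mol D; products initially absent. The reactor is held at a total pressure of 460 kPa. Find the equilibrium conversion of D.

X = 0.874

Basis: 1 mol D initially; let X = conversion of D. Extent ξ = X.
Moles: n_F = 1.99 − X; n_D = 1 − X; n_G = 2X.
Since Δν = 0, n_T = 2.99 throughout.
Mole fractions y_i = n_i/n_T; Kp = p_G^2 / (p_F p_D) with p_i = y_i·P.
Equating to 21.7 and solving on 0 < X < 1: X = 0.874.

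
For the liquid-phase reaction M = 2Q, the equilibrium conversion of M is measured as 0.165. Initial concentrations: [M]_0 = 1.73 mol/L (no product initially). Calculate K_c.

K_c = 0.226 mol/L

Let X = conversion of M.
Concentrations: [M] = 1.73 − 1.73X; [Q] = 3.46X.
At X = 0.165: [M] = 1.44, [Q] = 0.571.
K_c = [Q]^2 / ([M]) = 0.226 mol/L.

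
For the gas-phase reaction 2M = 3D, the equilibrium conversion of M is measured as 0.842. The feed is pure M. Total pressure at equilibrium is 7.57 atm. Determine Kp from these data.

Kp = 430 atm

Let X = conversion of M (basis 1 mol M); extent of reaction ξ = 0.5X.
Species balance: n_M = 1 − X; n_D = 1.5X.
n_T = Σnᵢ = 1 + 0.5X.
At X = 0.842: n_M = 0.158, n_D = 1.26, n_T = 1.42.
p_i = (n_i/n_T)·P. Kp = p_D^3 / (p_M^2) = 430 atm.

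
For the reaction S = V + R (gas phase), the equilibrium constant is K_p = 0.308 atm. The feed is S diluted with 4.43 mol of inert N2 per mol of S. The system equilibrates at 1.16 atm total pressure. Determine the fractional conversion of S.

Basis: 1 mol S initially; let X = conversion of S. Extent ξ = X.
Moles: n_S = 1 − X; n_V = X; n_R = X; n_I = 4.43 (inert).
n_T = Σnᵢ = 5.43 + X.
Mole fractions y_i = n_i/n_T; K_p = p_V p_R / (p_S) with p_i = y_i·P.
Substituting and setting equal to 0.308 atm gives a polynomial in X; the root in (0,1) is X = 0.699.

X = 0.699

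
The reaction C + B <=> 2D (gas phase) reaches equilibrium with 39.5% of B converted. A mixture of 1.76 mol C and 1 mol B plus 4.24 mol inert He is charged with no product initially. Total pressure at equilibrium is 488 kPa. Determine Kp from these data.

Let X = conversion of B (basis 1 mol B); extent of reaction ξ = X.
Mole table: n_C = 1.76 − X; n_B = 1 − X; n_D = 2X; n_I = 4.24 (inert).
n_T stays at 7 (no change in mole number).
At X = 0.395: n_C = 1.36, n_B = 0.605, n_D = 0.79, n_T = 7.
p_i = (n_i/n_T)·P. Kp = p_D^2 / (p_C p_B) = 0.756.

Kp = 0.756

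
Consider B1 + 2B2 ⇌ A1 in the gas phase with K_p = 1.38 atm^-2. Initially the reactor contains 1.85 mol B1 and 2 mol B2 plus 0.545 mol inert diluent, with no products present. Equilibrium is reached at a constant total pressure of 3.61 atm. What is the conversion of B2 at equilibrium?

X = 0.722

Let X = conversion of B2 (basis 2 mol B2); extent of reaction ξ = X.
At extent ξ: n_B1 = 1.85 − X; n_B2 = 2 − 2X; n_A1 = X; n_I = 0.545 (inert).
Total moles n_T = 4.4 − 2X.
y_i = n_i/n_T, p_i = y_i·P. K_p = p_A1 / (p_B1 p_B2^2).
This yields a degree-3 equation in X; solving on (0,1), X = 0.722.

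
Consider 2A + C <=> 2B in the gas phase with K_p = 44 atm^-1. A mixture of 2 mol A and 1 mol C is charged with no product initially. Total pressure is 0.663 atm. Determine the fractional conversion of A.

Take 2 mol A as basis and let X be its fractional conversion, so ξ = X.
At extent ξ: n_A = 2 − 2X; n_C = 1 − X; n_B = 2X.
Summing: n_T = 3 − X.
With p_i = (n_i/n_T)P, K_p = p_B^2 / (p_A^2 p_C).
Substituting and setting equal to 44 atm^-1 gives a polynomial in X; the root in (0,1) is X = 0.670.

X = 0.670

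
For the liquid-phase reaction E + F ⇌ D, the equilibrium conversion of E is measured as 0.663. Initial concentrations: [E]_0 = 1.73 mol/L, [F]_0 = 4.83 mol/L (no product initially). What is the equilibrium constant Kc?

Kc = 0.534 L/mol

Let X = conversion of E.
Concentrations: [E] = 1.73 − 1.73X; [F] = 4.83 − 1.73X; [D] = 1.73X.
At X = 0.663: [E] = 0.583, [F] = 3.68, [D] = 1.15.
Kc = [D] / ([E] [F]) = 0.534 L/mol.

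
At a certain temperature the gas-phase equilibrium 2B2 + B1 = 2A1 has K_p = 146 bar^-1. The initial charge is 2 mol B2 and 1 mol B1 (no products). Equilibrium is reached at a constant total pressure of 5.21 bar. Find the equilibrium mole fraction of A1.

Take 2 mol B2 as basis and let X be its fractional conversion, so ξ = X.
Species balance: n_B2 = 2 − 2X; n_B1 = 1 − X; n_A1 = 2X.
Summing: n_T = 3 − X.
y_i = n_i/n_T, p_i = y_i·P. K_p = p_A1^2 / (p_B2^2 p_B1).
Substituting and setting equal to 146 bar^-1 gives a polynomial in X; the root in (0,1) is X = 0.871.
Then n_A1 = 1.74, n_T = 2.13, so y_A1 = 0.819.

y_A1 = 0.819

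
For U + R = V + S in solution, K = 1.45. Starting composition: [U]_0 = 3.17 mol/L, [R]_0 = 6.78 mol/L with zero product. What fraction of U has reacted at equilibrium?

X = 0.735

Let X = conversion of U; extent ξ = 3.17·X mol/L.
Concentrations: [U] = 3.17 − 3.17X; [R] = 6.78 − 3.17X; [V] = 3.17X; [S] = 3.17X.
K = [V] [S] / ([U] [R]).
Equating to 1.45: the physical root is X = 0.735.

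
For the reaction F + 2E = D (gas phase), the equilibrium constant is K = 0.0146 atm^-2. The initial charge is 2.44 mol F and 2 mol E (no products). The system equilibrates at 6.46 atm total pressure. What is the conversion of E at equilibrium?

Take 2 mol E as basis and let X be its fractional conversion, so ξ = X.
Moles: n_F = 2.44 − X; n_E = 2 − 2X; n_D = X.
Summing: n_T = 4.44 − 2X.
Mole fractions y_i = n_i/n_T; K = p_D / (p_F p_E^2) with p_i = y_i·P.
Substituting and setting equal to 0.0146 atm^-2 gives a polynomial in X; the root in (0,1) is X = 0.210.

X = 0.210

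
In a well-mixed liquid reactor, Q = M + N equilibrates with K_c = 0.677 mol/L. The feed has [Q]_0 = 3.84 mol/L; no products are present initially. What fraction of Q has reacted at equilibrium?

Let X = conversion of Q; extent ξ = 3.84·X mol/L.
Concentrations: [Q] = 3.84 − 3.84X; [M] = 3.84X; [N] = 3.84X.
K_c = [M] [N] / ([Q]).
This equals 0.677 at X = 0.341 (the root in 0 < X < 1).

X = 0.341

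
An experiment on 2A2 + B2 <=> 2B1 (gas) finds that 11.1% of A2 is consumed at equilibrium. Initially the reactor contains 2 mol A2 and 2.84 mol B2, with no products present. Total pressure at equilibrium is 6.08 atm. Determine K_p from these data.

K_p = 0.00444 atm^-1

Take 2 mol A2 as basis and let X be its fractional conversion, so ξ = X.
Species balance: n_A2 = 2 − 2X; n_B2 = 2.84 − X; n_B1 = 2X.
Total moles n_T = 4.84 − X.
At X = 0.111: n_A2 = 1.78, n_B2 = 2.73, n_B1 = 0.222, n_T = 4.73.
p_i = (n_i/n_T)·P. K_p = p_B1^2 / (p_A2^2 p_B2) = 0.00444 atm^-1.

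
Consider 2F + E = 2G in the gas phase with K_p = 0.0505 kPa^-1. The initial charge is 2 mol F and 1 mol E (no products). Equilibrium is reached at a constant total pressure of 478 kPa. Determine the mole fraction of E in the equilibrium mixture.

Basis: 2 mol F initially; let X = conversion of F. Extent ξ = X.
At extent ξ: n_F = 2 − 2X; n_E = 1 − X; n_G = 2X.
n_T = Σnᵢ = 3 − X.
Mole fractions y_i = n_i/n_T; K_p = p_G^2 / (p_F^2 p_E) with p_i = y_i·P.
Setting this equal to 0.0505 kPa^-1 and taking the physical root (0 < X < 1) gives X = 0.654.
Then n_E = 0.346, n_T = 2.35, so y_E = 0.148.

y_E = 0.148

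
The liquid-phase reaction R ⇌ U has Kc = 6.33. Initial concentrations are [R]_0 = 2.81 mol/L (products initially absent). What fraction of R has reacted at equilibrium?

Let X = conversion of R; extent ξ = 2.81·X mol/L.
Concentrations: [R] = 2.81 − 2.81X; [U] = 2.81X.
Kc = [U] / ([R]).
Solving Kc = 6.33 for X ∈ (0,1): X = 0.864.

X = 0.864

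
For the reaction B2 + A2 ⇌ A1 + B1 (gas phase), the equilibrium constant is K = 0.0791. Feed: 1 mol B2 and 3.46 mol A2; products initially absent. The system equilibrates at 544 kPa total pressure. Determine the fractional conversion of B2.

X = 0.386

Let X = conversion of B2 (basis 1 mol B2); extent of reaction ξ = X.
At extent ξ: n_B2 = 1 − X; n_A2 = 3.46 − X; n_A1 = X; n_B1 = X.
n_T stays at 4.46 (no change in mole number).
Mole fractions y_i = n_i/n_T; K = p_A1 p_B1 / (p_B2 p_A2) with p_i = y_i·P.
This yields a degree-2 equation in X; solving on (0,1), X = 0.386.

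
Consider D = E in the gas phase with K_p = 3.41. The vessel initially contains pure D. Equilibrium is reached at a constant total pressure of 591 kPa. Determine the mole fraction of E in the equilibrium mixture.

Take 1 mol D as basis and let X be its fractional conversion, so ξ = X.
Moles: n_D = 1 − X; n_E = X.
Total moles n_T = 1 (Δν = 0, constant).
With p_i = (n_i/n_T)P, K_p = p_E / (p_D).
Substituting and setting equal to 3.41 gives a polynomial in X; the root in (0,1) is X = 0.773.
Then n_E = 0.773, n_T = 1, so y_E = 0.773.

y_E = 0.773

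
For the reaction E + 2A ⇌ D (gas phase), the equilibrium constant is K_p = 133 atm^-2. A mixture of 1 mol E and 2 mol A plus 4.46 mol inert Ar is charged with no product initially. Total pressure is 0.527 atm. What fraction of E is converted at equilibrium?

Basis: 1 mol E initially; let X = conversion of E. Extent ξ = X.
Mole table: n_E = 1 − X; n_A = 2 − 2X; n_D = X; n_I = 4.46 (inert).
Total moles n_T = 7.46 − 2X.
Mole fractions y_i = n_i/n_T; K_p = p_D / (p_E p_A^2) with p_i = y_i·P.
Substituting and setting equal to 133 atm^-2 gives a polynomial in X; the root in (0,1) is X = 0.483.

X = 0.483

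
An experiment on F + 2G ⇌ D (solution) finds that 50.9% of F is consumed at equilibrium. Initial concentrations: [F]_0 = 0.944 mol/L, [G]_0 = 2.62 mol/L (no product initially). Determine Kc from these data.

Let X = conversion of F.
Concentrations: [F] = 0.944 − 0.944X; [G] = 2.62 − 1.89X; [D] = 0.944X.
At X = 0.509: [F] = 0.464, [G] = 1.66, [D] = 0.48.
Kc = [D] / ([F] [G]^2) = 0.377 (mol/L)^-2.

Kc = 0.377 (mol/L)^-2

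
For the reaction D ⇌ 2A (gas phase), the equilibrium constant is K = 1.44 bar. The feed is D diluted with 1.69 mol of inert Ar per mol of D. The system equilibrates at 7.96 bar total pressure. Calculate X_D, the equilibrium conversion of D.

X = 0.307

Let X = conversion of D (basis 1 mol D); extent of reaction ξ = X.
Mole table: n_D = 1 − X; n_A = 2X; n_I = 1.69 (inert).
Total moles n_T = 2.69 + X.
y_i = n_i/n_T, p_i = y_i·P. K = p_A^2 / (p_D).
Equating to 1.44 bar and solving on 0 < X < 1: X = 0.307.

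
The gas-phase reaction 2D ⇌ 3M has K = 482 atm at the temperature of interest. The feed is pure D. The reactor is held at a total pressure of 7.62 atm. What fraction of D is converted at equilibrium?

Take 1 mol D as basis and let X be its fractional conversion, so ξ = 0.5X.
At extent ξ: n_D = 1 − X; n_M = 1.5X.
n_T = Σnᵢ = 1 + 0.5X.
y_i = n_i/n_T, p_i = y_i·P. K = p_M^3 / (p_D^2).
Equating to 482 atm and solving on 0 < X < 1: X = 0.849.

X = 0.849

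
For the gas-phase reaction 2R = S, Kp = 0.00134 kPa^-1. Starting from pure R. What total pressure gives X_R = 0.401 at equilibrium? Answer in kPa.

Take 1 mol R as basis and let X be its fractional conversion, so ξ = 0.5X.
At extent ξ: n_R = 1 − X; n_S = 0.5X.
Summing: n_T = 1 − 0.5X.
Kp = p_S / (p_R^2) with p_i = (n_i/n_T)·P.
At X = 0.401: the mole-fraction product g(X) = Π y_i^ν_i = 0.4468. Since Kp = g(X)·P^{-1}, P = (g/Kp)^(1/1) = (0.4468/0.00134)^(1/1) = 333 kPa.

P = 333 kPa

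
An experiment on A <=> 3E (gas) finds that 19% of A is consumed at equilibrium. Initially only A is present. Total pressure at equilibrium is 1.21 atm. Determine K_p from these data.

Take 1 mol A as basis and let X be its fractional conversion, so ξ = X.
Moles: n_A = 1 − X; n_E = 3X.
Total moles n_T = 1 + 2X.
At X = 0.19: n_A = 0.81, n_E = 0.57, n_T = 1.38.
p_i = (n_i/n_T)·P. K_p = p_E^3 / (p_A) = 0.176 atm^2.

K_p = 0.176 atm^2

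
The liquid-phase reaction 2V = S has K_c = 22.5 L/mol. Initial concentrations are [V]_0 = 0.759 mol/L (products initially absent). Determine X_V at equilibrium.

X = 0.843

Let X = conversion of V; extent ξ = 0.759X/2 mol/L.
Concentrations: [V] = 0.759 − 0.759X; [S] = 0.38X.
K_c = [S] / ([V]^2).
Equating to 22.5 L/mol: the physical root is X = 0.843.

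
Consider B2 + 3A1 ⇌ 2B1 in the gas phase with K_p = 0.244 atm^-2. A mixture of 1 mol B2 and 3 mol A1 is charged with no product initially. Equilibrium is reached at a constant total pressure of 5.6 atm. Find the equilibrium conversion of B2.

X = 0.533

Let X = conversion of B2 (basis 1 mol B2); extent of reaction ξ = X.
Moles: n_B2 = 1 − X; n_A1 = 3 − 3X; n_B1 = 2X.
n_T = Σnᵢ = 4 − 2X.
With p_i = (n_i/n_T)P, K_p = p_B1^2 / (p_B2 p_A1^3).
Substituting and setting equal to 0.244 atm^-2 gives a polynomial in X; the root in (0,1) is X = 0.533.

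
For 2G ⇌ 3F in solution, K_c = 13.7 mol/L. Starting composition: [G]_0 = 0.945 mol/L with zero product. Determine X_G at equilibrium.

Let X = conversion of G; extent ξ = 0.945X/2 mol/L.
Concentrations: [G] = 0.945 − 0.945X; [F] = 1.42X.
K_c = [F]^3 / ([G]^2).
Equating to 13.7 mol/L: the physical root is X = 0.711.

X = 0.711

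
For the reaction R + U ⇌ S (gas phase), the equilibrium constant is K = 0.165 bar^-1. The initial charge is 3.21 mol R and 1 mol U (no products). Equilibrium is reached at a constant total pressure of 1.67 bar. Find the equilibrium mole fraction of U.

y_U = 0.205

Let X = conversion of U (basis 1 mol U); extent of reaction ξ = X.
Moles: n_R = 3.21 − X; n_U = 1 − X; n_S = X.
Total moles n_T = 4.21 − X.
Mole fractions y_i = n_i/n_T; K = p_S / (p_R p_U) with p_i = y_i·P.
Substituting and setting equal to 0.165 bar^-1 gives a polynomial in X; the root in (0,1) is X = 0.172.
Then n_U = 0.828, n_T = 4.04, so y_U = 0.205.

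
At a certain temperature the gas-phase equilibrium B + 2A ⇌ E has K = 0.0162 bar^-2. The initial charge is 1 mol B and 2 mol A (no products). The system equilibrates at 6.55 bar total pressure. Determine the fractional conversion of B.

Let X = conversion of B (basis 1 mol B); extent of reaction ξ = X.
At extent ξ: n_B = 1 − X; n_A = 2 − 2X; n_E = X.
Total moles n_T = 3 − 2X.
y_i = n_i/n_T, p_i = y_i·P. K = p_E / (p_B p_A^2).
Substituting and setting equal to 0.0162 bar^-2 gives a polynomial in X; the root in (0,1) is X = 0.207.

X = 0.207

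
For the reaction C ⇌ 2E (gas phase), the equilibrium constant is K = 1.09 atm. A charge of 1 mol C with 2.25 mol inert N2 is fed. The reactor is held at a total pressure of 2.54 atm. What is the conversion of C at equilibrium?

Let X = conversion of C (basis 1 mol C); extent of reaction ξ = X.
Moles: n_C = 1 − X; n_E = 2X; n_I = 2.25 (inert).
Summing: n_T = 3.25 + X.
Mole fractions y_i = n_i/n_T; K = p_E^2 / (p_C) with p_i = y_i·P.
Setting this equal to 1.09 atm and taking the physical root (0 < X < 1) gives X = 0.463.

X = 0.463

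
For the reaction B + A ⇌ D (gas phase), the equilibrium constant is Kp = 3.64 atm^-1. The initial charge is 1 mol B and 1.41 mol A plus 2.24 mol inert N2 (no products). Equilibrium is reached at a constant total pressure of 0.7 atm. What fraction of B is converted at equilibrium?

Basis: 1 mol B initially; let X = conversion of B. Extent ξ = X.
At extent ξ: n_B = 1 − X; n_A = 1.41 − X; n_D = X; n_I = 2.24 (inert).
n_T = Σnᵢ = 4.65 − X.
y_i = n_i/n_T, p_i = y_i·P. Kp = p_D / (p_B p_A).
This yields a degree-2 equation in X; solving on (0,1), X = 0.381.

X = 0.381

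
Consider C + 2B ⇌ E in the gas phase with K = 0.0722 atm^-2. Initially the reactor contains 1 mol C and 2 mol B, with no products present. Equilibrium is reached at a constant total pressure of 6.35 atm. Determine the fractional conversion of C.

X = 0.446

Let X = conversion of C (basis 1 mol C); extent of reaction ξ = X.
Mole table: n_C = 1 − X; n_B = 2 − 2X; n_E = X.
Total moles n_T = 3 − 2X.
y_i = n_i/n_T, p_i = y_i·P. K = p_E / (p_C p_B^2).
Substituting and setting equal to 0.0722 atm^-2 gives a polynomial in X; the root in (0,1) is X = 0.446.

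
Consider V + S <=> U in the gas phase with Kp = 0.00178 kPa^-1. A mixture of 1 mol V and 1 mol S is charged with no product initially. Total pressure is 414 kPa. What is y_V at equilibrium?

y_V = 0.431

Take 1 mol V as basis and let X be its fractional conversion, so ξ = X.
Mole table: n_V = 1 − X; n_S = 1 − X; n_U = X.
Total moles n_T = 2 − X.
Mole fractions y_i = n_i/n_T; Kp = p_U / (p_V p_S) with p_i = y_i·P.
Substituting and setting equal to 0.00178 kPa^-1 gives a polynomial in X; the root in (0,1) is X = 0.241.
Then n_V = 0.759, n_T = 1.76, so y_V = 0.431.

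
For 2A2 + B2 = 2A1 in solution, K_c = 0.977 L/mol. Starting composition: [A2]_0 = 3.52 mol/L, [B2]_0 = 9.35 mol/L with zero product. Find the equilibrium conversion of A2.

X = 0.737

Let X = conversion of A2; extent ξ = 3.52X/2 mol/L.
Concentrations: [A2] = 3.52 − 3.52X; [B2] = 9.35 − 1.76X; [A1] = 3.52X.
K_c = [A1]^2 / ([A2]^2 [B2]).
Solving K_c = 0.977 for X ∈ (0,1): X = 0.737.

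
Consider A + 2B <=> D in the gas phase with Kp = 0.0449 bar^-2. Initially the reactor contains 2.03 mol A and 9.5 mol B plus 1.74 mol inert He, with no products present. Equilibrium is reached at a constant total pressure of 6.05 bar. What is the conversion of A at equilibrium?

Let X = conversion of A (basis 2.03 mol A); extent of reaction ξ = 2.03X.
Mole table: n_A = 2.03 − 2.03X; n_B = 9.5 − 4.06X; n_D = 2.03X; n_I = 1.74 (inert).
Total moles n_T = 13.3 − 4.06X.
Mole fractions y_i = n_i/n_T; Kp = p_D / (p_A p_B^2) with p_i = y_i·P.
This yields a degree-3 equation in X; solving on (0,1), X = 0.427.

X = 0.427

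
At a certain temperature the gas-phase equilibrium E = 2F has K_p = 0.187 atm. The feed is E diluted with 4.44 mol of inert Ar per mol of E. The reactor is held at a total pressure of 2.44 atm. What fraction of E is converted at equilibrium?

Let X = conversion of E (basis 1 mol E); extent of reaction ξ = X.
At extent ξ: n_E = 1 − X; n_F = 2X; n_I = 4.44 (inert).
Total moles n_T = 5.44 + X.
With p_i = (n_i/n_T)P, K_p = p_F^2 / (p_E).
Setting this equal to 0.187 atm and taking the physical root (0 < X < 1) gives X = 0.281.

X = 0.281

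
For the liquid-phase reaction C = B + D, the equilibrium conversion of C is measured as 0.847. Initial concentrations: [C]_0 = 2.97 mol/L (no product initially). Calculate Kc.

Kc = 13.9 mol/L

Let X = conversion of C.
Concentrations: [C] = 2.97 − 2.97X; [B] = 2.97X; [D] = 2.97X.
At X = 0.847: [C] = 0.454, [B] = 2.52, [D] = 2.52.
Kc = [B] [D] / ([C]) = 13.9 mol/L.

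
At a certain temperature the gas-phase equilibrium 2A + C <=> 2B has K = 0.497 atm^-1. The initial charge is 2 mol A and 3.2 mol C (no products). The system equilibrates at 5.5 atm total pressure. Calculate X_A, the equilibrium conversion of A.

Let X = conversion of A (basis 2 mol A); extent of reaction ξ = X.
Moles: n_A = 2 − 2X; n_C = 3.2 − X; n_B = 2X.
n_T = Σnᵢ = 5.2 − X.
y_i = n_i/n_T, p_i = y_i·P. K = p_B^2 / (p_A^2 p_C).
Equating to 0.497 atm^-1 and solving on 0 < X < 1: X = 0.555.

X = 0.555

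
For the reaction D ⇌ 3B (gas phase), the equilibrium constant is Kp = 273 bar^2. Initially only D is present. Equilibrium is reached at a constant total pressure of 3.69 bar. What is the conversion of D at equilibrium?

X = 0.880

Basis: 1 mol D initially; let X = conversion of D. Extent ξ = X.
Moles: n_D = 1 − X; n_B = 3X.
n_T = Σnᵢ = 1 + 2X.
y_i = n_i/n_T, p_i = y_i·P. Kp = p_B^3 / (p_D).
Substituting and setting equal to 273 bar^2 gives a polynomial in X; the root in (0,1) is X = 0.880.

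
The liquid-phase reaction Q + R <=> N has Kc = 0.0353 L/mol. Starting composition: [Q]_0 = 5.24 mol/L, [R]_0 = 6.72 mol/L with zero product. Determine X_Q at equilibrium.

X = 0.171

Let X = conversion of Q; extent ξ = 5.24·X mol/L.
Concentrations: [Q] = 5.24 − 5.24X; [R] = 6.72 − 5.24X; [N] = 5.24X.
Kc = [N] / ([Q] [R]).
Solving Kc = 0.0353 for X ∈ (0,1): X = 0.171.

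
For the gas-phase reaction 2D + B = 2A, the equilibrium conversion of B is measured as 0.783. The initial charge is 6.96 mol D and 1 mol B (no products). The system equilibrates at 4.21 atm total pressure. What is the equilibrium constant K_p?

Basis: 1 mol B initially; let X = conversion of B. Extent ξ = X.
Moles: n_D = 6.96 − 2X; n_B = 1 − X; n_A = 2X.
Summing: n_T = 7.96 − X.
At X = 0.783: n_D = 5.39, n_B = 0.217, n_A = 1.57, n_T = 7.18.
p_i = (n_i/n_T)·P. K_p = p_A^2 / (p_D^2 p_B) = 0.662 atm^-1.

K_p = 0.662 atm^-1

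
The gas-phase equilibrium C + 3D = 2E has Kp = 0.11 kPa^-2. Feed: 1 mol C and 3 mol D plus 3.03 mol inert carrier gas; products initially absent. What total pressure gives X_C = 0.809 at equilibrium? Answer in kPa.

P = 139 kPa

Basis: 1 mol C initially; let X = conversion of C. Extent ξ = X.
Moles: n_C = 1 − X; n_D = 3 − 3X; n_E = 2X; n_I = 3.03 (inert).
Summing: n_T = 7.03 − 2X.
Kp = p_E^2 / (p_C p_D^3) with p_i = (n_i/n_T)·P.
At X = 0.809: the mole-fraction product g(X) = Π y_i^ν_i = 2134. Since Kp = g(X)·P^{-2}, P = (g/Kp)^(1/2) = (2134/0.11)^(1/2) = 139 kPa.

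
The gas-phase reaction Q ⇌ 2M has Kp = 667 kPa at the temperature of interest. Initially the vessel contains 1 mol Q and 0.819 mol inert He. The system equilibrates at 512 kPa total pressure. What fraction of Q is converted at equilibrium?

Basis: 1 mol Q initially; let X = conversion of Q. Extent ξ = X.
At extent ξ: n_Q = 1 − X; n_M = 2X; n_I = 0.819 (inert).
n_T = Σnᵢ = 1.82 + X.
y_i = n_i/n_T, p_i = y_i·P. Kp = p_M^2 / (p_Q).
Setting this equal to 667 kPa and taking the physical root (0 < X < 1) gives X = 0.575.

X = 0.575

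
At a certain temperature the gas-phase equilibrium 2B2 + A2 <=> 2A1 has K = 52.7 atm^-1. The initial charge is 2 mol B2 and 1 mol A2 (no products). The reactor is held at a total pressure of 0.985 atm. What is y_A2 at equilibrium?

y_A2 = 0.124

Let X = conversion of B2 (basis 2 mol B2); extent of reaction ξ = X.
At extent ξ: n_B2 = 2 − 2X; n_A2 = 1 − X; n_A1 = 2X.
Summing: n_T = 3 − X.
With p_i = (n_i/n_T)P, K = p_A1^2 / (p_B2^2 p_A2).
Setting this equal to 52.7 atm^-1 and taking the physical root (0 < X < 1) gives X = 0.717.
Then n_A2 = 0.283, n_T = 2.28, so y_A2 = 0.124.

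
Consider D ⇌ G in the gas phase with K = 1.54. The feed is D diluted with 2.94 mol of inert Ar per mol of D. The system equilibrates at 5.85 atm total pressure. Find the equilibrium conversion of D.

X = 0.606

Let X = conversion of D (basis 1 mol D); extent of reaction ξ = X.
At extent ξ: n_D = 1 − X; n_G = X; n_I = 2.94 (inert).
Since Δν = 0, n_T = 3.94 throughout.
Mole fractions y_i = n_i/n_T; K = p_G / (p_D) with p_i = y_i·P.
Equating to 1.54 and solving on 0 < X < 1: X = 0.606.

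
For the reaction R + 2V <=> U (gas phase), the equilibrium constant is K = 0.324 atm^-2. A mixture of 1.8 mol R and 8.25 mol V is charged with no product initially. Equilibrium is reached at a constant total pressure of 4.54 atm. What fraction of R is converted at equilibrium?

Basis: 1.8 mol R initially; let X = conversion of R. Extent ξ = 1.8X.
At extent ξ: n_R = 1.8 − 1.8X; n_V = 8.25 − 3.6X; n_U = 1.8X.
Total moles n_T = 10.1 − 3.6X.
y_i = n_i/n_T, p_i = y_i·P. K = p_U / (p_R p_V^2).
Equating to 0.324 atm^-2 and solving on 0 < X < 1: X = 0.790.

X = 0.790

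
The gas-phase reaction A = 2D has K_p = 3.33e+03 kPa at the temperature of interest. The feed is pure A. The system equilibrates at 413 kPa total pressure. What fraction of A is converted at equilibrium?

X = 0.818

Take 1 mol A as basis and let X be its fractional conversion, so ξ = X.
Moles: n_A = 1 − X; n_D = 2X.
n_T = Σnᵢ = 1 + X.
y_i = n_i/n_T, p_i = y_i·P. K_p = p_D^2 / (p_A).
This yields a degree-2 equation in X; solving on (0,1), X = 0.818.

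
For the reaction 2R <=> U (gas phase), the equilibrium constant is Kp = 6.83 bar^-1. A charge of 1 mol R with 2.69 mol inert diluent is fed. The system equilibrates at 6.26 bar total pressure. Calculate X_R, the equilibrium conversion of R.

Take 1 mol R as basis and let X be its fractional conversion, so ξ = 0.5X.
Mole table: n_R = 1 − X; n_U = 0.5X; n_I = 2.69 (inert).
Total moles n_T = 3.69 − 0.5X.
y_i = n_i/n_T, p_i = y_i·P. Kp = p_U / (p_R^2).
Substituting and setting equal to 6.83 bar^-1 gives a polynomial in X; the root in (0,1) is X = 0.822.

X = 0.822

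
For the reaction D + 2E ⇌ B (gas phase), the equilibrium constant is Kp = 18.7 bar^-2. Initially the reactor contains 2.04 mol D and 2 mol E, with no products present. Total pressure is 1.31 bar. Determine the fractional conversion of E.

X = 0.826

Basis: 2 mol E initially; let X = conversion of E. Extent ξ = X.
Mole table: n_D = 2.04 − X; n_E = 2 − 2X; n_B = X.
Total moles n_T = 4.04 − 2X.
y_i = n_i/n_T, p_i = y_i·P. Kp = p_B / (p_D p_E^2).
Substituting and setting equal to 18.7 bar^-2 gives a polynomial in X; the root in (0,1) is X = 0.826.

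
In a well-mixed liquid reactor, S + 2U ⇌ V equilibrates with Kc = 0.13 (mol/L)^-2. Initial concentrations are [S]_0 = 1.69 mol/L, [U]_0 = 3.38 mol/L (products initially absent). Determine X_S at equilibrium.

X = 0.370

Let X = conversion of S; extent ξ = 1.69·X mol/L.
Concentrations: [S] = 1.69 − 1.69X; [U] = 3.38 − 3.38X; [V] = 1.69X.
Kc = [V] / ([S] [U]^2).
Solving Kc = 0.13 for X ∈ (0,1): X = 0.370.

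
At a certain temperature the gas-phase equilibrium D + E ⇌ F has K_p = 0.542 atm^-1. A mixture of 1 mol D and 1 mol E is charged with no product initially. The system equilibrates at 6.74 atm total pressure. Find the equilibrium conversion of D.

X = 0.536

Let X = conversion of D (basis 1 mol D); extent of reaction ξ = X.
Mole table: n_D = 1 − X; n_E = 1 − X; n_F = X.
n_T = Σnᵢ = 2 − X.
With p_i = (n_i/n_T)P, K_p = p_F / (p_D p_E).
Equating to 0.542 atm^-1 and solving on 0 < X < 1: X = 0.536.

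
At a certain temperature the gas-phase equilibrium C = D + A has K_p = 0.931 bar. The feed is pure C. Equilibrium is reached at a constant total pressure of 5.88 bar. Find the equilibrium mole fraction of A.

Take 1 mol C as basis and let X be its fractional conversion, so ξ = X.
Species balance: n_C = 1 − X; n_D = X; n_A = X.
Total moles n_T = 1 + X.
y_i = n_i/n_T, p_i = y_i·P. K_p = p_D p_A / (p_C).
Substituting and setting equal to 0.931 bar gives a polynomial in X; the root in (0,1) is X = 0.370.
Then n_A = 0.37, n_T = 1.37, so y_A = 0.270.

y_A = 0.270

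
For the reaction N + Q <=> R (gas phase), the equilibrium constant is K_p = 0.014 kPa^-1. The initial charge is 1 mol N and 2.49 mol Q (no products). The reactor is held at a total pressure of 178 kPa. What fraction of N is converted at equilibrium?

X = 0.619

Let X = conversion of N (basis 1 mol N); extent of reaction ξ = X.
Species balance: n_N = 1 − X; n_Q = 2.49 − X; n_R = X.
n_T = Σnᵢ = 3.49 − X.
y_i = n_i/n_T, p_i = y_i·P. K_p = p_R / (p_N p_Q).
Substituting and setting equal to 0.014 kPa^-1 gives a polynomial in X; the root in (0,1) is X = 0.619.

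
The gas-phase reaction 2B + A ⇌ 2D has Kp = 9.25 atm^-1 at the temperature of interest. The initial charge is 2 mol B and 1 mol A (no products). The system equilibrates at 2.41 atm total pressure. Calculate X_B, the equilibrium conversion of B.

Let X = conversion of B (basis 2 mol B); extent of reaction ξ = X.
Moles: n_B = 2 − 2X; n_A = 1 − X; n_D = 2X.
n_T = Σnᵢ = 3 − X.
Mole fractions y_i = n_i/n_T; Kp = p_D^2 / (p_B^2 p_A) with p_i = y_i·P.
Equating to 9.25 atm^-1 and solving on 0 < X < 1: X = 0.647.

X = 0.647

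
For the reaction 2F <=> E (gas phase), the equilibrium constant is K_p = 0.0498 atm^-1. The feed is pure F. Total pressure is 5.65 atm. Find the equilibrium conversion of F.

X = 0.314

Let X = conversion of F (basis 1 mol F); extent of reaction ξ = 0.5X.
Moles: n_F = 1 − X; n_E = 0.5X.
Total moles n_T = 1 − 0.5X.
Mole fractions y_i = n_i/n_T; K_p = p_E / (p_F^2) with p_i = y_i·P.
Equating to 0.0498 atm^-1 and solving on 0 < X < 1: X = 0.314.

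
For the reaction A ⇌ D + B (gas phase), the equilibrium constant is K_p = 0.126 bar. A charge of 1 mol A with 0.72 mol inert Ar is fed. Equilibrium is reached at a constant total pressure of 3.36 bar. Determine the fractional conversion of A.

X = 0.237

Basis: 1 mol A initially; let X = conversion of A. Extent ξ = X.
At extent ξ: n_A = 1 − X; n_D = X; n_B = X; n_I = 0.72 (inert).
Summing: n_T = 1.72 + X.
y_i = n_i/n_T, p_i = y_i·P. K_p = p_D p_B / (p_A).
This yields a degree-2 equation in X; solving on (0,1), X = 0.237.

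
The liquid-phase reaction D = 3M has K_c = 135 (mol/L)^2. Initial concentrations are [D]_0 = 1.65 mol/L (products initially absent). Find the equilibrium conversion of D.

Let X = conversion of D; extent ξ = 1.65·X mol/L.
Concentrations: [D] = 1.65 − 1.65X; [M] = 4.95X.
K_c = [M]^3 / ([D]).
This equals 135 at X = 0.761 (the root in 0 < X < 1).

X = 0.761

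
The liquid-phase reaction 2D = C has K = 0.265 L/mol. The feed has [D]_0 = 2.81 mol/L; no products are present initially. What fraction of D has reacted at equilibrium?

X = 0.450

Let X = conversion of D; extent ξ = 2.81X/2 mol/L.
Concentrations: [D] = 2.81 − 2.81X; [C] = 1.41X.
K = [C] / ([D]^2).
This equals 0.265 at X = 0.450 (the root in 0 < X < 1).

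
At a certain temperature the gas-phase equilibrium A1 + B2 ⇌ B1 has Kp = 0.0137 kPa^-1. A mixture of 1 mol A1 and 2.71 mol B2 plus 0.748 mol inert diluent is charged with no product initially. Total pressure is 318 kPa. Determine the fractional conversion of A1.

Basis: 1 mol A1 initially; let X = conversion of A1. Extent ξ = X.
At extent ξ: n_A1 = 1 − X; n_B2 = 2.71 − X; n_B1 = X; n_I = 0.748 (inert).
Summing: n_T = 4.46 − X.
Mole fractions y_i = n_i/n_T; Kp = p_B1 / (p_A1 p_B2) with p_i = y_i·P.
Setting this equal to 0.0137 kPa^-1 and taking the physical root (0 < X < 1) gives X = 0.700.

X = 0.700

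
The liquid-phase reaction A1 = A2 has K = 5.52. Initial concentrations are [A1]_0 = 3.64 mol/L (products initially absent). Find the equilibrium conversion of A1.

Let X = conversion of A1; extent ξ = 3.64·X mol/L.
Concentrations: [A1] = 3.64 − 3.64X; [A2] = 3.64X.
K = [A2] / ([A1]).
Setting equal to 5.52 and solving for X on (0,1) gives X = 0.847.

X = 0.847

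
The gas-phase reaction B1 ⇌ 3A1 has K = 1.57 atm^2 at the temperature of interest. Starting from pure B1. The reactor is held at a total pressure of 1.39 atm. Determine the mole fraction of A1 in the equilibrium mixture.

y_A1 = 0.655

Take 1 mol B1 as basis and let X be its fractional conversion, so ξ = X.
At extent ξ: n_B1 = 1 − X; n_A1 = 3X.
n_T = Σnᵢ = 1 + 2X.
With p_i = (n_i/n_T)P, K = p_A1^3 / (p_B1).
Substituting and setting equal to 1.57 atm^2 gives a polynomial in X; the root in (0,1) is X = 0.387.
Then n_A1 = 1.16, n_T = 1.77, so y_A1 = 0.655.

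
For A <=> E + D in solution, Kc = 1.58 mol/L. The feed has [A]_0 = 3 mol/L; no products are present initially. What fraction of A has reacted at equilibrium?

Let X = conversion of A; extent ξ = 3·X mol/L.
Concentrations: [A] = 3 − 3X; [E] = 3X; [D] = 3X.
Kc = [E] [D] / ([A]).
This equals 1.58 at X = 0.509 (the root in 0 < X < 1).

X = 0.509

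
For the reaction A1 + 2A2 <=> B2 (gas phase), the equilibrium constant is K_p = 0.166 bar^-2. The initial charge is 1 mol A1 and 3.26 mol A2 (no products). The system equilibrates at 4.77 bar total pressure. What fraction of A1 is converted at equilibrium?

X = 0.627

Let X = conversion of A1 (basis 1 mol A1); extent of reaction ξ = X.
Mole table: n_A1 = 1 − X; n_A2 = 3.26 − 2X; n_B2 = X.
Total moles n_T = 4.26 − 2X.
y_i = n_i/n_T, p_i = y_i·P. K_p = p_B2 / (p_A1 p_A2^2).
Equating to 0.166 bar^-2 and solving on 0 < X < 1: X = 0.627.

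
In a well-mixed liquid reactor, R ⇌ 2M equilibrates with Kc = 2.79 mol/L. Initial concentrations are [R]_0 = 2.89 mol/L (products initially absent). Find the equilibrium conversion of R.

X = 0.385

Let X = conversion of R; extent ξ = 2.89·X mol/L.
Concentrations: [R] = 2.89 − 2.89X; [M] = 5.78X.
Kc = [M]^2 / ([R]).
Setting equal to 2.79 and solving for X on (0,1) gives X = 0.385.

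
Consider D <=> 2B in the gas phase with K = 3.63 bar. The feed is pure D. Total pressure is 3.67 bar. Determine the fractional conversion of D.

X = 0.445

Basis: 1 mol D initially; let X = conversion of D. Extent ξ = X.
Species balance: n_D = 1 − X; n_B = 2X.
n_T = Σnᵢ = 1 + X.
With p_i = (n_i/n_T)P, K = p_B^2 / (p_D).
Setting this equal to 3.63 bar and taking the physical root (0 < X < 1) gives X = 0.445.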